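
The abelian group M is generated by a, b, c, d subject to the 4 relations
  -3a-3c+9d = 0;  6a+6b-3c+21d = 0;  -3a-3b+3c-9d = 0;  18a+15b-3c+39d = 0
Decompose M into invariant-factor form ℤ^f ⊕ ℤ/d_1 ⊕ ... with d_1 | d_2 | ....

Answer: M ≅ ℤ/3 ⊕ ℤ/3 ⊕ ℤ/3 ⊕ ℤ/6

Derivation:
rank_ℚ(R)=4; free=4−4=0
SNF(R) diag = [3, 3, 3, 6] → torsion [3, 3, 3, 6]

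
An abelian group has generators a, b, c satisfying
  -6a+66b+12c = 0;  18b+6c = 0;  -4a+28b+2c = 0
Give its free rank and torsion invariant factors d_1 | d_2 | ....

Answer: M ≅ ℤ/2 ⊕ ℤ/6 ⊕ ℤ/6

Derivation:
rank_ℚ(R)=3; free=3−3=0
SNF(R) diag = [2, 6, 6] → torsion [2, 6, 6]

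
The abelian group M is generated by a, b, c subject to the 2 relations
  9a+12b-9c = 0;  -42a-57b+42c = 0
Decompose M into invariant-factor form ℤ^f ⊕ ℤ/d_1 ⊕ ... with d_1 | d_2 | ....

Answer: M ≅ ℤ^1 ⊕ ℤ/3 ⊕ ℤ/3

Derivation:
rank_ℚ(R)=2; free=3−2=1
SNF(R) diag = [3, 3] → torsion [3, 3]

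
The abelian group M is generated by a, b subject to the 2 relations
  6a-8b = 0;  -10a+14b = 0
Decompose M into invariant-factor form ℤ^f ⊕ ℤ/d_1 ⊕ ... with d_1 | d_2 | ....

rank_ℚ(R)=2; free=2−2=0
SNF(R) diag = [2, 2] → torsion [2, 2]

Answer: M ≅ ℤ/2 ⊕ ℤ/2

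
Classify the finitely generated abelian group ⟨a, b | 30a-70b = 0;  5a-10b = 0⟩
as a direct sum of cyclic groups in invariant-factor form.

Answer: M ≅ ℤ/5 ⊕ ℤ/10

Derivation:
rank_ℚ(R)=2; free=2−2=0
SNF(R) diag = [5, 10] → torsion [5, 10]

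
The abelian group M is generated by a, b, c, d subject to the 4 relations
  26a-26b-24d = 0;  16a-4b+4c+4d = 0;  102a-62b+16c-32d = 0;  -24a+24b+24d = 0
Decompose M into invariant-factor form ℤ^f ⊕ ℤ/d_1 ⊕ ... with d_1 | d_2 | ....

Answer: M ≅ ℤ/2 ⊕ ℤ/4 ⊕ ℤ/8 ⊕ ℤ/24

Derivation:
rank_ℚ(R)=4; free=4−4=0
SNF(R) diag = [2, 4, 8, 24] → torsion [2, 4, 8, 24]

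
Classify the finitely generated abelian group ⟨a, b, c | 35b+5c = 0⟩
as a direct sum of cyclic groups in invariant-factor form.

Answer: M ≅ ℤ^2 ⊕ ℤ/5

Derivation:
rank_ℚ(R)=1; free=3−1=2
SNF(R) diag = [5] → torsion [5]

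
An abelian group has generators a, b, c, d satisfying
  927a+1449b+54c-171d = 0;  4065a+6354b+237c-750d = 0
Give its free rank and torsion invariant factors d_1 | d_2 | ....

rank_ℚ(R)=2; free=4−2=2
SNF(R) diag = [3, 9] → torsion [3, 9]

Answer: M ≅ ℤ^2 ⊕ ℤ/3 ⊕ ℤ/9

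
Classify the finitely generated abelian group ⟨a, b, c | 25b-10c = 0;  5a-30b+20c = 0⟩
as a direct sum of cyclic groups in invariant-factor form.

Answer: M ≅ ℤ^1 ⊕ ℤ/5 ⊕ ℤ/5

Derivation:
rank_ℚ(R)=2; free=3−2=1
SNF(R) diag = [5, 5] → torsion [5, 5]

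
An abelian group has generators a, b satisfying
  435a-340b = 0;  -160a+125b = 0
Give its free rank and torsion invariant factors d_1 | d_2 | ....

Answer: M ≅ ℤ/5 ⊕ ℤ/5

Derivation:
rank_ℚ(R)=2; free=2−2=0
SNF(R) diag = [5, 5] → torsion [5, 5]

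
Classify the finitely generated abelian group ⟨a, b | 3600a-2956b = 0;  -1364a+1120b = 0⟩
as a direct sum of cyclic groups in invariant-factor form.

rank_ℚ(R)=2; free=2−2=0
SNF(R) diag = [4, 4] → torsion [4, 4]

Answer: M ≅ ℤ/4 ⊕ ℤ/4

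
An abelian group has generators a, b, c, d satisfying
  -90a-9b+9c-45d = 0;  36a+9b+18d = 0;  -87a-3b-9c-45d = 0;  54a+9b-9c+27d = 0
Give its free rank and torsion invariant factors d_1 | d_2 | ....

Answer: M ≅ ℤ/3 ⊕ ℤ/9 ⊕ ℤ/9 ⊕ ℤ/18

Derivation:
rank_ℚ(R)=4; free=4−4=0
SNF(R) diag = [3, 9, 9, 18] → torsion [3, 9, 9, 18]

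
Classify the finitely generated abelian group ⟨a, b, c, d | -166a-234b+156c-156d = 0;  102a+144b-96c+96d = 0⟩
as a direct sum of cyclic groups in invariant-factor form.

rank_ℚ(R)=2; free=4−2=2
SNF(R) diag = [2, 6] → torsion [2, 6]

Answer: M ≅ ℤ^2 ⊕ ℤ/2 ⊕ ℤ/6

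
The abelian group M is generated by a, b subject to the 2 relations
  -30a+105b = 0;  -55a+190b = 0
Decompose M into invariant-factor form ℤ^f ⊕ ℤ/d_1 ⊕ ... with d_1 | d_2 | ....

rank_ℚ(R)=2; free=2−2=0
SNF(R) diag = [5, 15] → torsion [5, 15]

Answer: M ≅ ℤ/5 ⊕ ℤ/15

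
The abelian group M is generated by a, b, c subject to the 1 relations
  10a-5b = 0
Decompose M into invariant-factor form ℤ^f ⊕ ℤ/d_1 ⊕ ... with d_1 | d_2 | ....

rank_ℚ(R)=1; free=3−1=2
SNF(R) diag = [5] → torsion [5]

Answer: M ≅ ℤ^2 ⊕ ℤ/5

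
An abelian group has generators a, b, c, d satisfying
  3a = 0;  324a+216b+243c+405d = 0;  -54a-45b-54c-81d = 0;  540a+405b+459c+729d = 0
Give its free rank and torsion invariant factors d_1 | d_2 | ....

Answer: M ≅ ℤ/3 ⊕ ℤ/9 ⊕ ℤ/27 ⊕ ℤ/81

Derivation:
rank_ℚ(R)=4; free=4−4=0
SNF(R) diag = [3, 9, 27, 81] → torsion [3, 9, 27, 81]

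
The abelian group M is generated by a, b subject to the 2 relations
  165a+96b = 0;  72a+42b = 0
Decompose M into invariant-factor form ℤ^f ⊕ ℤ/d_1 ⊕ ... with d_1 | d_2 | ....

Answer: M ≅ ℤ/3 ⊕ ℤ/6

Derivation:
rank_ℚ(R)=2; free=2−2=0
SNF(R) diag = [3, 6] → torsion [3, 6]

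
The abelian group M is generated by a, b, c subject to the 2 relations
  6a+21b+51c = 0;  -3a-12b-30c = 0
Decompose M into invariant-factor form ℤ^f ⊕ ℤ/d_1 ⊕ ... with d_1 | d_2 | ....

Answer: M ≅ ℤ^1 ⊕ ℤ/3 ⊕ ℤ/3

Derivation:
rank_ℚ(R)=2; free=3−2=1
SNF(R) diag = [3, 3] → torsion [3, 3]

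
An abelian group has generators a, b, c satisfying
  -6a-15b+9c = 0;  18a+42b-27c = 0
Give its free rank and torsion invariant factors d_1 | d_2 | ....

Answer: M ≅ ℤ^1 ⊕ ℤ/3 ⊕ ℤ/3

Derivation:
rank_ℚ(R)=2; free=3−2=1
SNF(R) diag = [3, 3] → torsion [3, 3]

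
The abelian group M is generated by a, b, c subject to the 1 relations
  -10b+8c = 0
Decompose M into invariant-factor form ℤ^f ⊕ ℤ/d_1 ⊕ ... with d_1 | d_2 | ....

Answer: M ≅ ℤ^2 ⊕ ℤ/2

Derivation:
rank_ℚ(R)=1; free=3−1=2
SNF(R) diag = [2] → torsion [2]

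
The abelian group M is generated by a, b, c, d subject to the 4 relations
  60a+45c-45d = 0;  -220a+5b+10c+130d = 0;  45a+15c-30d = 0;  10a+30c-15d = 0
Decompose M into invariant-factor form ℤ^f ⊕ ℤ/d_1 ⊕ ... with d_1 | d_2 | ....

Answer: M ≅ ℤ/5 ⊕ ℤ/5 ⊕ ℤ/15 ⊕ ℤ/45

Derivation:
rank_ℚ(R)=4; free=4−4=0
SNF(R) diag = [5, 5, 15, 45] → torsion [5, 5, 15, 45]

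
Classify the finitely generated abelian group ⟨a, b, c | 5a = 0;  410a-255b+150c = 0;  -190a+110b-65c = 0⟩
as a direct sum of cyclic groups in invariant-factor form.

rank_ℚ(R)=3; free=3−3=0
SNF(R) diag = [5, 5, 15] → torsion [5, 5, 15]

Answer: M ≅ ℤ/5 ⊕ ℤ/5 ⊕ ℤ/15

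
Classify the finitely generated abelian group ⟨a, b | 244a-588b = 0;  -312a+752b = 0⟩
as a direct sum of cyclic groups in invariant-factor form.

rank_ℚ(R)=2; free=2−2=0
SNF(R) diag = [4, 8] → torsion [4, 8]

Answer: M ≅ ℤ/4 ⊕ ℤ/8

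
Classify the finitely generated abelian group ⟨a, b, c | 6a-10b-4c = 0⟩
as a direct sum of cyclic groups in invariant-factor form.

rank_ℚ(R)=1; free=3−1=2
SNF(R) diag = [2] → torsion [2]

Answer: M ≅ ℤ^2 ⊕ ℤ/2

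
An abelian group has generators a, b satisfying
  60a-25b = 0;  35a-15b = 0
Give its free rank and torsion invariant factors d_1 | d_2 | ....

rank_ℚ(R)=2; free=2−2=0
SNF(R) diag = [5, 5] → torsion [5, 5]

Answer: M ≅ ℤ/5 ⊕ ℤ/5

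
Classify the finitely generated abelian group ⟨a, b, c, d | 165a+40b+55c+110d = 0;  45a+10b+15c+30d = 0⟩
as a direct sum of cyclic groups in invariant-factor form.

Answer: M ≅ ℤ^2 ⊕ ℤ/5 ⊕ ℤ/10

Derivation:
rank_ℚ(R)=2; free=4−2=2
SNF(R) diag = [5, 10] → torsion [5, 10]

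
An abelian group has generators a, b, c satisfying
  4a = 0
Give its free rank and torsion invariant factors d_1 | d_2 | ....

rank_ℚ(R)=1; free=3−1=2
SNF(R) diag = [4] → torsion [4]

Answer: M ≅ ℤ^2 ⊕ ℤ/4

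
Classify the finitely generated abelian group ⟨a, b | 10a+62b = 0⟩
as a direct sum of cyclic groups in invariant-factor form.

Answer: M ≅ ℤ^1 ⊕ ℤ/2

Derivation:
rank_ℚ(R)=1; free=2−1=1
SNF(R) diag = [2] → torsion [2]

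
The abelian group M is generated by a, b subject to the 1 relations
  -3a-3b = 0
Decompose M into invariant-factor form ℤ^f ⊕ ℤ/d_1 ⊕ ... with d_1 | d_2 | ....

Answer: M ≅ ℤ^1 ⊕ ℤ/3

Derivation:
rank_ℚ(R)=1; free=2−1=1
SNF(R) diag = [3] → torsion [3]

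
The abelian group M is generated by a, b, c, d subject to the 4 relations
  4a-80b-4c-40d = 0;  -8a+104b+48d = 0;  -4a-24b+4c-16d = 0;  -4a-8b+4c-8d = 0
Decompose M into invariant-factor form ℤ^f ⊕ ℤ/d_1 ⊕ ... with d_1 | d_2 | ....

rank_ℚ(R)=4; free=4−4=0
SNF(R) diag = [4, 8, 8, 8] → torsion [4, 8, 8, 8]

Answer: M ≅ ℤ/4 ⊕ ℤ/8 ⊕ ℤ/8 ⊕ ℤ/8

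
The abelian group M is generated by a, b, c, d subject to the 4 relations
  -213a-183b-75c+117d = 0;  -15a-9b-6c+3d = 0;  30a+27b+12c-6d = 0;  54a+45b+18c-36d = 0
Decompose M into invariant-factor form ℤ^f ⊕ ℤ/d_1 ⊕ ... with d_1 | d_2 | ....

Answer: M ≅ ℤ/3 ⊕ ℤ/3 ⊕ ℤ/9 ⊕ ℤ/18

Derivation:
rank_ℚ(R)=4; free=4−4=0
SNF(R) diag = [3, 3, 9, 18] → torsion [3, 3, 9, 18]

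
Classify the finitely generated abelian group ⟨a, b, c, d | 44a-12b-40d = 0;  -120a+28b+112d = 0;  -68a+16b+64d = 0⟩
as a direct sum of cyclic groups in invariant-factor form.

Answer: M ≅ ℤ^1 ⊕ ℤ/4 ⊕ ℤ/4 ⊕ ℤ/8

Derivation:
rank_ℚ(R)=3; free=4−3=1
SNF(R) diag = [4, 4, 8] → torsion [4, 4, 8]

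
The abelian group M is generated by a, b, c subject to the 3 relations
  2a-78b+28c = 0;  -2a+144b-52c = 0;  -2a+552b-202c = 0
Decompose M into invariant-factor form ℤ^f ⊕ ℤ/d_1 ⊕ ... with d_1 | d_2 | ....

rank_ℚ(R)=3; free=3−3=0
SNF(R) diag = [2, 6, 18] → torsion [2, 6, 18]

Answer: M ≅ ℤ/2 ⊕ ℤ/6 ⊕ ℤ/18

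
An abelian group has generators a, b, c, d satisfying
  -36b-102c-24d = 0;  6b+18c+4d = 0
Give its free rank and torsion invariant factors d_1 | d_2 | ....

Answer: M ≅ ℤ^2 ⊕ ℤ/2 ⊕ ℤ/6

Derivation:
rank_ℚ(R)=2; free=4−2=2
SNF(R) diag = [2, 6] → torsion [2, 6]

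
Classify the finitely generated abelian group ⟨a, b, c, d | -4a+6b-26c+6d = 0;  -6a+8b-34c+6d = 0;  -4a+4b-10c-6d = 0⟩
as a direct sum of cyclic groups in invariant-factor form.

rank_ℚ(R)=3; free=4−3=1
SNF(R) diag = [2, 2, 6] → torsion [2, 2, 6]

Answer: M ≅ ℤ^1 ⊕ ℤ/2 ⊕ ℤ/2 ⊕ ℤ/6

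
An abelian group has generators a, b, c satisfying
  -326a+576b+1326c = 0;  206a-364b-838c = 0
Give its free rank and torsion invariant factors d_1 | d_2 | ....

Answer: M ≅ ℤ^1 ⊕ ℤ/2 ⊕ ℤ/4

Derivation:
rank_ℚ(R)=2; free=3−2=1
SNF(R) diag = [2, 4] → torsion [2, 4]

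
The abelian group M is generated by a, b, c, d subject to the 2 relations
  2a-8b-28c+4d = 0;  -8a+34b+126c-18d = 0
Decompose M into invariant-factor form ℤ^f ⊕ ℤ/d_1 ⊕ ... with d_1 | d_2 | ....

Answer: M ≅ ℤ^2 ⊕ ℤ/2 ⊕ ℤ/2

Derivation:
rank_ℚ(R)=2; free=4−2=2
SNF(R) diag = [2, 2] → torsion [2, 2]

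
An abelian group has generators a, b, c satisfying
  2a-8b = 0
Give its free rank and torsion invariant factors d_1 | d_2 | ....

Answer: M ≅ ℤ^2 ⊕ ℤ/2

Derivation:
rank_ℚ(R)=1; free=3−1=2
SNF(R) diag = [2] → torsion [2]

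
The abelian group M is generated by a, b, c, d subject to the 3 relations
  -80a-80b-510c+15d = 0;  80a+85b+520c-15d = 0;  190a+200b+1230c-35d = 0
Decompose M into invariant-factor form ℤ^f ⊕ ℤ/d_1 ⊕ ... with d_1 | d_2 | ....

Answer: M ≅ ℤ^1 ⊕ ℤ/5 ⊕ ℤ/5 ⊕ ℤ/10

Derivation:
rank_ℚ(R)=3; free=4−3=1
SNF(R) diag = [5, 5, 10] → torsion [5, 5, 10]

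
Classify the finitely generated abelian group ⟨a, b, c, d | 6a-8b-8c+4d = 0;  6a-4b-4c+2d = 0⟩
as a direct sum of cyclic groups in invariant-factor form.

rank_ℚ(R)=2; free=4−2=2
SNF(R) diag = [2, 6] → torsion [2, 6]

Answer: M ≅ ℤ^2 ⊕ ℤ/2 ⊕ ℤ/6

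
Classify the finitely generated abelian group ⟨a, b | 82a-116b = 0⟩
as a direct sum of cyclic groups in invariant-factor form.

rank_ℚ(R)=1; free=2−1=1
SNF(R) diag = [2] → torsion [2]

Answer: M ≅ ℤ^1 ⊕ ℤ/2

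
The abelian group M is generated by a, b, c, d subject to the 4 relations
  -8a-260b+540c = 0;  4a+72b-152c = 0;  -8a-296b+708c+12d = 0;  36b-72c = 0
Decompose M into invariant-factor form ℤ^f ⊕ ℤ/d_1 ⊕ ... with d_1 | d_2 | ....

Answer: M ≅ ℤ/4 ⊕ ℤ/4 ⊕ ℤ/12 ⊕ ℤ/36

Derivation:
rank_ℚ(R)=4; free=4−4=0
SNF(R) diag = [4, 4, 12, 36] → torsion [4, 4, 12, 36]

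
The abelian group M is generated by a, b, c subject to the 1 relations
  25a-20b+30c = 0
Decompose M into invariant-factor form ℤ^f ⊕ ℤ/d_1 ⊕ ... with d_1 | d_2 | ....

Answer: M ≅ ℤ^2 ⊕ ℤ/5

Derivation:
rank_ℚ(R)=1; free=3−1=2
SNF(R) diag = [5] → torsion [5]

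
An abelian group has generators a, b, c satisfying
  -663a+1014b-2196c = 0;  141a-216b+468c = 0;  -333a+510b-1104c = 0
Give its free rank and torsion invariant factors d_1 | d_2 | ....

Answer: M ≅ ℤ/3 ⊕ ℤ/6 ⊕ ℤ/12

Derivation:
rank_ℚ(R)=3; free=3−3=0
SNF(R) diag = [3, 6, 12] → torsion [3, 6, 12]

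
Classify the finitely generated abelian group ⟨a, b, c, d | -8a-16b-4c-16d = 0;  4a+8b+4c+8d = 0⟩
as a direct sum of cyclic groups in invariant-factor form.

rank_ℚ(R)=2; free=4−2=2
SNF(R) diag = [4, 4] → torsion [4, 4]

Answer: M ≅ ℤ^2 ⊕ ℤ/4 ⊕ ℤ/4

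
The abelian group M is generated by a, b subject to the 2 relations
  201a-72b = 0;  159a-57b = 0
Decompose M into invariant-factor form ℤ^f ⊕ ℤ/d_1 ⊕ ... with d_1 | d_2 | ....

Answer: M ≅ ℤ/3 ⊕ ℤ/3

Derivation:
rank_ℚ(R)=2; free=2−2=0
SNF(R) diag = [3, 3] → torsion [3, 3]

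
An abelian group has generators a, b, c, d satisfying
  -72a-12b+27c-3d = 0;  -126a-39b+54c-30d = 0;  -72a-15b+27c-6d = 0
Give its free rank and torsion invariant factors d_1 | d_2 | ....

rank_ℚ(R)=3; free=4−3=1
SNF(R) diag = [3, 9, 27] → torsion [3, 9, 27]

Answer: M ≅ ℤ^1 ⊕ ℤ/3 ⊕ ℤ/9 ⊕ ℤ/27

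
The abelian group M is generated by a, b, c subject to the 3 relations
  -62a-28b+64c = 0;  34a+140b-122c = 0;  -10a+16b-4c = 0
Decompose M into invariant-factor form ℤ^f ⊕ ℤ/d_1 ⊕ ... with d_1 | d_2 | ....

Answer: M ≅ ℤ/2 ⊕ ℤ/6 ⊕ ℤ/12

Derivation:
rank_ℚ(R)=3; free=3−3=0
SNF(R) diag = [2, 6, 12] → torsion [2, 6, 12]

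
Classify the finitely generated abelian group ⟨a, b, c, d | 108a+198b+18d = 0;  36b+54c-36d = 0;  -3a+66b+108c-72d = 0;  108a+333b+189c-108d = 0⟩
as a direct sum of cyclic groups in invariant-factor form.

rank_ℚ(R)=4; free=4−4=0
SNF(R) diag = [3, 9, 18, 54] → torsion [3, 9, 18, 54]

Answer: M ≅ ℤ/3 ⊕ ℤ/9 ⊕ ℤ/18 ⊕ ℤ/54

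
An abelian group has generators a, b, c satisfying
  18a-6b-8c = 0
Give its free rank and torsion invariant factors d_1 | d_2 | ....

rank_ℚ(R)=1; free=3−1=2
SNF(R) diag = [2] → torsion [2]

Answer: M ≅ ℤ^2 ⊕ ℤ/2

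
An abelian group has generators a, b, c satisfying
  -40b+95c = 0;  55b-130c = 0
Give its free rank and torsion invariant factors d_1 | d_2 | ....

rank_ℚ(R)=2; free=3−2=1
SNF(R) diag = [5, 5] → torsion [5, 5]

Answer: M ≅ ℤ^1 ⊕ ℤ/5 ⊕ ℤ/5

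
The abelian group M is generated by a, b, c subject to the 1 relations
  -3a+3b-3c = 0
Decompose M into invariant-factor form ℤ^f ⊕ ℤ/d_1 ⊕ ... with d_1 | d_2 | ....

rank_ℚ(R)=1; free=3−1=2
SNF(R) diag = [3] → torsion [3]

Answer: M ≅ ℤ^2 ⊕ ℤ/3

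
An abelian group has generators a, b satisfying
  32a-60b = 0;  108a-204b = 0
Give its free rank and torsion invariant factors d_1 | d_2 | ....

rank_ℚ(R)=2; free=2−2=0
SNF(R) diag = [4, 12] → torsion [4, 12]

Answer: M ≅ ℤ/4 ⊕ ℤ/12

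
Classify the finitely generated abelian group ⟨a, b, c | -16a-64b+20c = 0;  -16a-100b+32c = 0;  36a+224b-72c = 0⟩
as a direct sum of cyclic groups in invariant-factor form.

Answer: M ≅ ℤ/4 ⊕ ℤ/4 ⊕ ℤ/12

Derivation:
rank_ℚ(R)=3; free=3−3=0
SNF(R) diag = [4, 4, 12] → torsion [4, 4, 12]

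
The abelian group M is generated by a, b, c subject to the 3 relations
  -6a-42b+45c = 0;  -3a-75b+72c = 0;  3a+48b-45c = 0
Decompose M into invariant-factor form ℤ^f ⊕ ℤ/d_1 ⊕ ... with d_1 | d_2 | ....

rank_ℚ(R)=3; free=3−3=0
SNF(R) diag = [3, 9, 27] → torsion [3, 9, 27]

Answer: M ≅ ℤ/3 ⊕ ℤ/9 ⊕ ℤ/27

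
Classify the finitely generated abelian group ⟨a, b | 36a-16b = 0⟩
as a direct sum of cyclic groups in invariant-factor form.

Answer: M ≅ ℤ^1 ⊕ ℤ/4

Derivation:
rank_ℚ(R)=1; free=2−1=1
SNF(R) diag = [4] → torsion [4]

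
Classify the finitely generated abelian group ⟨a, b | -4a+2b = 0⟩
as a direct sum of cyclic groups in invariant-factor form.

rank_ℚ(R)=1; free=2−1=1
SNF(R) diag = [2] → torsion [2]

Answer: M ≅ ℤ^1 ⊕ ℤ/2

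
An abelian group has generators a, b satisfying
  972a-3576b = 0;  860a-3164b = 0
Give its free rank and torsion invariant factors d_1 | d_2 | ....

rank_ℚ(R)=2; free=2−2=0
SNF(R) diag = [4, 12] → torsion [4, 12]

Answer: M ≅ ℤ/4 ⊕ ℤ/12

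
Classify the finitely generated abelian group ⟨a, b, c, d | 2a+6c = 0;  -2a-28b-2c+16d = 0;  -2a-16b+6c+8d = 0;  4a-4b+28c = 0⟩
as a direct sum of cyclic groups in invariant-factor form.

Answer: M ≅ ℤ/2 ⊕ ℤ/4 ⊕ ℤ/4 ⊕ ℤ/8

Derivation:
rank_ℚ(R)=4; free=4−4=0
SNF(R) diag = [2, 4, 4, 8] → torsion [2, 4, 4, 8]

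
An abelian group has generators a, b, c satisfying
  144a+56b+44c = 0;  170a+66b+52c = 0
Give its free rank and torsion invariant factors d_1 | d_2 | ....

rank_ℚ(R)=2; free=3−2=1
SNF(R) diag = [2, 4] → torsion [2, 4]

Answer: M ≅ ℤ^1 ⊕ ℤ/2 ⊕ ℤ/4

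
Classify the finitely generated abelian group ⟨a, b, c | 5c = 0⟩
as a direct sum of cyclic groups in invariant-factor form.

Answer: M ≅ ℤ^2 ⊕ ℤ/5

Derivation:
rank_ℚ(R)=1; free=3−1=2
SNF(R) diag = [5] → torsion [5]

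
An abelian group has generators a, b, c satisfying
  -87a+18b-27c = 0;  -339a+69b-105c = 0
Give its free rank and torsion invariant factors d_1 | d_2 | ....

rank_ℚ(R)=2; free=3−2=1
SNF(R) diag = [3, 3] → torsion [3, 3]

Answer: M ≅ ℤ^1 ⊕ ℤ/3 ⊕ ℤ/3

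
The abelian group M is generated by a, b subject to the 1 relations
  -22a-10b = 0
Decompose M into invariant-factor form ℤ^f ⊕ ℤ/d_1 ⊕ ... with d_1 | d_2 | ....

rank_ℚ(R)=1; free=2−1=1
SNF(R) diag = [2] → torsion [2]

Answer: M ≅ ℤ^1 ⊕ ℤ/2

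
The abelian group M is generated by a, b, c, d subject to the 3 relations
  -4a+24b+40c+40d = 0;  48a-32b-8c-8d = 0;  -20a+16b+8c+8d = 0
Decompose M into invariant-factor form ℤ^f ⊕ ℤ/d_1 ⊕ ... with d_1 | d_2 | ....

Answer: M ≅ ℤ^1 ⊕ ℤ/4 ⊕ ℤ/8 ⊕ ℤ/8

Derivation:
rank_ℚ(R)=3; free=4−3=1
SNF(R) diag = [4, 8, 8] → torsion [4, 8, 8]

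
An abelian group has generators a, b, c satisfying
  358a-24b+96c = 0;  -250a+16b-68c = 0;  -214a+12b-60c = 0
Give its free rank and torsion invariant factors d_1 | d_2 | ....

rank_ℚ(R)=3; free=3−3=0
SNF(R) diag = [2, 4, 12] → torsion [2, 4, 12]

Answer: M ≅ ℤ/2 ⊕ ℤ/4 ⊕ ℤ/12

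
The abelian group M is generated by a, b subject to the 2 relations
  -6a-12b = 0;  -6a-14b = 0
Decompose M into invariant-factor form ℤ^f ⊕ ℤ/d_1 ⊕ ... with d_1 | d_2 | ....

rank_ℚ(R)=2; free=2−2=0
SNF(R) diag = [2, 6] → torsion [2, 6]

Answer: M ≅ ℤ/2 ⊕ ℤ/6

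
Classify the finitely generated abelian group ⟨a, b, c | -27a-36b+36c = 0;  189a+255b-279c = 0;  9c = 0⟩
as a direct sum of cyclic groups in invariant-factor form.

Answer: M ≅ ℤ/3 ⊕ ℤ/9 ⊕ ℤ/27

Derivation:
rank_ℚ(R)=3; free=3−3=0
SNF(R) diag = [3, 9, 27] → torsion [3, 9, 27]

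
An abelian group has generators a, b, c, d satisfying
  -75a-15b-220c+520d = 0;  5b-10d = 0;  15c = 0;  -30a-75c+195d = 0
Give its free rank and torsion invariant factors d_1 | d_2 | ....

rank_ℚ(R)=4; free=4−4=0
SNF(R) diag = [5, 5, 15, 15] → torsion [5, 5, 15, 15]

Answer: M ≅ ℤ/5 ⊕ ℤ/5 ⊕ ℤ/15 ⊕ ℤ/15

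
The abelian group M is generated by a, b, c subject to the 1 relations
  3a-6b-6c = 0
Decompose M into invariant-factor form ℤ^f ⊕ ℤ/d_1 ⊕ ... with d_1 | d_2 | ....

rank_ℚ(R)=1; free=3−1=2
SNF(R) diag = [3] → torsion [3]

Answer: M ≅ ℤ^2 ⊕ ℤ/3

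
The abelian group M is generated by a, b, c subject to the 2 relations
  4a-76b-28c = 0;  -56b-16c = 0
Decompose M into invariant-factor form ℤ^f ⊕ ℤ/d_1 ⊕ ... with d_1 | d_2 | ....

Answer: M ≅ ℤ^1 ⊕ ℤ/4 ⊕ ℤ/8

Derivation:
rank_ℚ(R)=2; free=3−2=1
SNF(R) diag = [4, 8] → torsion [4, 8]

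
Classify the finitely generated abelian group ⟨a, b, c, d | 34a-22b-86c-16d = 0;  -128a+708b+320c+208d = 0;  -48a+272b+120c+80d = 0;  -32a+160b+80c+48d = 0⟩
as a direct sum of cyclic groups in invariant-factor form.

Answer: M ≅ ℤ/2 ⊕ ℤ/4 ⊕ ℤ/8 ⊕ ℤ/16

Derivation:
rank_ℚ(R)=4; free=4−4=0
SNF(R) diag = [2, 4, 8, 16] → torsion [2, 4, 8, 16]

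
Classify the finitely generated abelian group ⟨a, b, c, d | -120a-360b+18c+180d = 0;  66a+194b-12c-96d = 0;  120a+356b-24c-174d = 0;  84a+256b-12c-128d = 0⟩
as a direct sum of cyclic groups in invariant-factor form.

rank_ℚ(R)=4; free=4−4=0
SNF(R) diag = [2, 2, 6, 12] → torsion [2, 2, 6, 12]

Answer: M ≅ ℤ/2 ⊕ ℤ/2 ⊕ ℤ/6 ⊕ ℤ/12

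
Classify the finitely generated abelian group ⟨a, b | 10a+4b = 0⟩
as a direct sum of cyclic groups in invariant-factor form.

rank_ℚ(R)=1; free=2−1=1
SNF(R) diag = [2] → torsion [2]

Answer: M ≅ ℤ^1 ⊕ ℤ/2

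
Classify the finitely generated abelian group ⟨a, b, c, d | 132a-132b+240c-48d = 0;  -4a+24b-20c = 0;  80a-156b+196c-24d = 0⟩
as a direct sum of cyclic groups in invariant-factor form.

rank_ℚ(R)=3; free=4−3=1
SNF(R) diag = [4, 12, 24] → torsion [4, 12, 24]

Answer: M ≅ ℤ^1 ⊕ ℤ/4 ⊕ ℤ/12 ⊕ ℤ/24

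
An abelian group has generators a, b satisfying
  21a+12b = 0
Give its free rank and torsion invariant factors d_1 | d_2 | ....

rank_ℚ(R)=1; free=2−1=1
SNF(R) diag = [3] → torsion [3]

Answer: M ≅ ℤ^1 ⊕ ℤ/3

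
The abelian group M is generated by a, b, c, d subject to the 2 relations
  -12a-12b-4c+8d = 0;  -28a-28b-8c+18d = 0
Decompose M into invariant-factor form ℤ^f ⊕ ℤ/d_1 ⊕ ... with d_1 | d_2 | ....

Answer: M ≅ ℤ^2 ⊕ ℤ/2 ⊕ ℤ/4

Derivation:
rank_ℚ(R)=2; free=4−2=2
SNF(R) diag = [2, 4] → torsion [2, 4]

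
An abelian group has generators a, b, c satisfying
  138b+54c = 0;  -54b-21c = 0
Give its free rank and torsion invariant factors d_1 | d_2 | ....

Answer: M ≅ ℤ^1 ⊕ ℤ/3 ⊕ ℤ/6

Derivation:
rank_ℚ(R)=2; free=3−2=1
SNF(R) diag = [3, 6] → torsion [3, 6]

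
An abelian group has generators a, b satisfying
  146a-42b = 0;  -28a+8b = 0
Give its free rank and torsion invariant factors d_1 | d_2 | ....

Answer: M ≅ ℤ/2 ⊕ ℤ/4

Derivation:
rank_ℚ(R)=2; free=2−2=0
SNF(R) diag = [2, 4] → torsion [2, 4]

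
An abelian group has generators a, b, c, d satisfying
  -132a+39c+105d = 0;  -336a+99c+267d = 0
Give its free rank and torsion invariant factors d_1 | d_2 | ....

rank_ℚ(R)=2; free=4−2=2
SNF(R) diag = [3, 6] → torsion [3, 6]

Answer: M ≅ ℤ^2 ⊕ ℤ/3 ⊕ ℤ/6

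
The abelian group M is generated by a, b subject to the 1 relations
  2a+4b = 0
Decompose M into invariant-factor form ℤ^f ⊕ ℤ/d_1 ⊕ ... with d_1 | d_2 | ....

rank_ℚ(R)=1; free=2−1=1
SNF(R) diag = [2] → torsion [2]

Answer: M ≅ ℤ^1 ⊕ ℤ/2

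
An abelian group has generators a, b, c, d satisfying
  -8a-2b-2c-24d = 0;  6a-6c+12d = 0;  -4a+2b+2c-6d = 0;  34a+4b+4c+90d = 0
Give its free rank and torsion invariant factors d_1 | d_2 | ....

Answer: M ≅ ℤ/2 ⊕ ℤ/6 ⊕ ℤ/6 ⊕ ℤ/6

Derivation:
rank_ℚ(R)=4; free=4−4=0
SNF(R) diag = [2, 6, 6, 6] → torsion [2, 6, 6, 6]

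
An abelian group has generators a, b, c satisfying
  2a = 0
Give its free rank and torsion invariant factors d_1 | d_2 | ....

rank_ℚ(R)=1; free=3−1=2
SNF(R) diag = [2] → torsion [2]

Answer: M ≅ ℤ^2 ⊕ ℤ/2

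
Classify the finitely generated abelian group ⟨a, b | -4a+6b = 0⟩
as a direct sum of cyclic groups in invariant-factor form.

Answer: M ≅ ℤ^1 ⊕ ℤ/2

Derivation:
rank_ℚ(R)=1; free=2−1=1
SNF(R) diag = [2] → torsion [2]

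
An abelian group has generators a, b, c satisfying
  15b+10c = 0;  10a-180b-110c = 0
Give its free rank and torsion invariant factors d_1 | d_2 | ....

rank_ℚ(R)=2; free=3−2=1
SNF(R) diag = [5, 10] → torsion [5, 10]

Answer: M ≅ ℤ^1 ⊕ ℤ/5 ⊕ ℤ/10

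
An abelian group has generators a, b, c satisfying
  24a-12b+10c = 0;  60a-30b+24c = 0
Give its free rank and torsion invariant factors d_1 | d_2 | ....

rank_ℚ(R)=2; free=3−2=1
SNF(R) diag = [2, 6] → torsion [2, 6]

Answer: M ≅ ℤ^1 ⊕ ℤ/2 ⊕ ℤ/6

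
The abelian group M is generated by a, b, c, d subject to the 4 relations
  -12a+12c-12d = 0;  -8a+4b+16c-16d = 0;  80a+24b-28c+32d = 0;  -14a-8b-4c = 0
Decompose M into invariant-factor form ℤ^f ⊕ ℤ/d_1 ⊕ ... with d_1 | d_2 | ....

rank_ℚ(R)=4; free=4−4=0
SNF(R) diag = [2, 4, 4, 12] → torsion [2, 4, 4, 12]

Answer: M ≅ ℤ/2 ⊕ ℤ/4 ⊕ ℤ/4 ⊕ ℤ/12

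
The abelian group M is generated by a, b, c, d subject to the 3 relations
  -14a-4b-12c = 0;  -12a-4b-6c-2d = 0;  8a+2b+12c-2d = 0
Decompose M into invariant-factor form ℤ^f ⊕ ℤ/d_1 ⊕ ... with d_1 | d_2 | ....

rank_ℚ(R)=3; free=4−3=1
SNF(R) diag = [2, 2, 2] → torsion [2, 2, 2]

Answer: M ≅ ℤ^1 ⊕ ℤ/2 ⊕ ℤ/2 ⊕ ℤ/2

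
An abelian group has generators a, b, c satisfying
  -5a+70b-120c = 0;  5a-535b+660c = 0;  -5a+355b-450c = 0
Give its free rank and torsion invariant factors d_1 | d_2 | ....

rank_ℚ(R)=3; free=3−3=0
SNF(R) diag = [5, 15, 30] → torsion [5, 15, 30]

Answer: M ≅ ℤ/5 ⊕ ℤ/15 ⊕ ℤ/30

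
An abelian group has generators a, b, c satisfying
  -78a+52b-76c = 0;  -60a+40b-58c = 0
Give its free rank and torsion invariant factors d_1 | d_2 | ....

rank_ℚ(R)=2; free=3−2=1
SNF(R) diag = [2, 6] → torsion [2, 6]

Answer: M ≅ ℤ^1 ⊕ ℤ/2 ⊕ ℤ/6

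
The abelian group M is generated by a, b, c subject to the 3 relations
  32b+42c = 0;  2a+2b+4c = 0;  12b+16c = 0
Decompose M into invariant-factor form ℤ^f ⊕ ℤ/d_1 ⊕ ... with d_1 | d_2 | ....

Answer: M ≅ ℤ/2 ⊕ ℤ/2 ⊕ ℤ/4

Derivation:
rank_ℚ(R)=3; free=3−3=0
SNF(R) diag = [2, 2, 4] → torsion [2, 2, 4]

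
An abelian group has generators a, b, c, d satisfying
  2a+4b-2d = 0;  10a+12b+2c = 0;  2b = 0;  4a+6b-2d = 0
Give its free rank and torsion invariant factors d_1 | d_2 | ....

rank_ℚ(R)=4; free=4−4=0
SNF(R) diag = [2, 2, 2, 2] → torsion [2, 2, 2, 2]

Answer: M ≅ ℤ/2 ⊕ ℤ/2 ⊕ ℤ/2 ⊕ ℤ/2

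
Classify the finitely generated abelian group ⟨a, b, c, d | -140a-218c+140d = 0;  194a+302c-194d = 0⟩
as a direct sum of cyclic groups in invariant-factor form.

Answer: M ≅ ℤ^2 ⊕ ℤ/2 ⊕ ℤ/6

Derivation:
rank_ℚ(R)=2; free=4−2=2
SNF(R) diag = [2, 6] → torsion [2, 6]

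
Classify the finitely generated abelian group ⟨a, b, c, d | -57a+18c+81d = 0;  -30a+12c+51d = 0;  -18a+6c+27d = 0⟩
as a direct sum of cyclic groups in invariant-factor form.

rank_ℚ(R)=3; free=4−3=1
SNF(R) diag = [3, 3, 6] → torsion [3, 3, 6]

Answer: M ≅ ℤ^1 ⊕ ℤ/3 ⊕ ℤ/3 ⊕ ℤ/6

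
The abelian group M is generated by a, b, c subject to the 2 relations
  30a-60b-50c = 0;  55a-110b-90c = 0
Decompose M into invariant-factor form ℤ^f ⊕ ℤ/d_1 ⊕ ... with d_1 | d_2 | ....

rank_ℚ(R)=2; free=3−2=1
SNF(R) diag = [5, 10] → torsion [5, 10]

Answer: M ≅ ℤ^1 ⊕ ℤ/5 ⊕ ℤ/10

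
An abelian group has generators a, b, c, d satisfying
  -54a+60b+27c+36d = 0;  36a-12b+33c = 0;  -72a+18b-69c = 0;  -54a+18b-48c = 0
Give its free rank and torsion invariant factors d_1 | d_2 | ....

rank_ℚ(R)=4; free=4−4=0
SNF(R) diag = [3, 6, 18, 36] → torsion [3, 6, 18, 36]

Answer: M ≅ ℤ/3 ⊕ ℤ/6 ⊕ ℤ/18 ⊕ ℤ/36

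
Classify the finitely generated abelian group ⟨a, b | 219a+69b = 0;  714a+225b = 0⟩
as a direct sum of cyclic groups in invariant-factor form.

rank_ℚ(R)=2; free=2−2=0
SNF(R) diag = [3, 3] → torsion [3, 3]

Answer: M ≅ ℤ/3 ⊕ ℤ/3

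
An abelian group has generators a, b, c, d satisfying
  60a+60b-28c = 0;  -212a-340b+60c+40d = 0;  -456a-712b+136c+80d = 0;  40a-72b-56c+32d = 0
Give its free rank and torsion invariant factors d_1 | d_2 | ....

rank_ℚ(R)=4; free=4−4=0
SNF(R) diag = [4, 8, 16, 48] → torsion [4, 8, 16, 48]

Answer: M ≅ ℤ/4 ⊕ ℤ/8 ⊕ ℤ/16 ⊕ ℤ/48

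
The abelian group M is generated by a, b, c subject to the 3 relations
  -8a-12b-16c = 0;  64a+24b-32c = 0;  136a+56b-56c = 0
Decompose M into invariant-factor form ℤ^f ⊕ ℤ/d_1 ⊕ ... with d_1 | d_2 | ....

rank_ℚ(R)=3; free=3−3=0
SNF(R) diag = [4, 8, 16] → torsion [4, 8, 16]

Answer: M ≅ ℤ/4 ⊕ ℤ/8 ⊕ ℤ/16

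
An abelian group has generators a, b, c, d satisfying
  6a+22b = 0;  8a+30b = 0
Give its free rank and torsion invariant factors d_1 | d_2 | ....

Answer: M ≅ ℤ^2 ⊕ ℤ/2 ⊕ ℤ/2

Derivation:
rank_ℚ(R)=2; free=4−2=2
SNF(R) diag = [2, 2] → torsion [2, 2]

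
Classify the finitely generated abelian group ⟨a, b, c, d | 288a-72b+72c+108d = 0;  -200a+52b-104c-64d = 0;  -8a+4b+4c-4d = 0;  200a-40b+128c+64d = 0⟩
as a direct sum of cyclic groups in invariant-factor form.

rank_ℚ(R)=4; free=4−4=0
SNF(R) diag = [4, 12, 36, 72] → torsion [4, 12, 36, 72]

Answer: M ≅ ℤ/4 ⊕ ℤ/12 ⊕ ℤ/36 ⊕ ℤ/72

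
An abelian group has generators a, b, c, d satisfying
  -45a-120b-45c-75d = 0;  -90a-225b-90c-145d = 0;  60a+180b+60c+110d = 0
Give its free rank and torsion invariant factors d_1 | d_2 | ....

Answer: M ≅ ℤ^1 ⊕ ℤ/5 ⊕ ℤ/15 ⊕ ℤ/30

Derivation:
rank_ℚ(R)=3; free=4−3=1
SNF(R) diag = [5, 15, 30] → torsion [5, 15, 30]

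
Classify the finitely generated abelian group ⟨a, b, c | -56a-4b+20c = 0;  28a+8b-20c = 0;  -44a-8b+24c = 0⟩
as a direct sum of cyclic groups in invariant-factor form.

Answer: M ≅ ℤ/4 ⊕ ℤ/4 ⊕ ℤ/4

Derivation:
rank_ℚ(R)=3; free=3−3=0
SNF(R) diag = [4, 4, 4] → torsion [4, 4, 4]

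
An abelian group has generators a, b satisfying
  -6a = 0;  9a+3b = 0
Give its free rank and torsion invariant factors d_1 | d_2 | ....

rank_ℚ(R)=2; free=2−2=0
SNF(R) diag = [3, 6] → torsion [3, 6]

Answer: M ≅ ℤ/3 ⊕ ℤ/6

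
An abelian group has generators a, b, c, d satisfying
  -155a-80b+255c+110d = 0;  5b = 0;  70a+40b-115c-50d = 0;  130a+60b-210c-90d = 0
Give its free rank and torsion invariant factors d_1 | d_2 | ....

Answer: M ≅ ℤ/5 ⊕ ℤ/5 ⊕ ℤ/5 ⊕ ℤ/10

Derivation:
rank_ℚ(R)=4; free=4−4=0
SNF(R) diag = [5, 5, 5, 10] → torsion [5, 5, 5, 10]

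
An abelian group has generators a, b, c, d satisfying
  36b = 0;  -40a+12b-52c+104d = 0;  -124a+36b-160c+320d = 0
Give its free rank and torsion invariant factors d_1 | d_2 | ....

rank_ℚ(R)=3; free=4−3=1
SNF(R) diag = [4, 12, 36] → torsion [4, 12, 36]

Answer: M ≅ ℤ^1 ⊕ ℤ/4 ⊕ ℤ/12 ⊕ ℤ/36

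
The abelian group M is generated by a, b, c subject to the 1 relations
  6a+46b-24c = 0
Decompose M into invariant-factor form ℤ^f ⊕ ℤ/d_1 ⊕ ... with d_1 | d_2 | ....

Answer: M ≅ ℤ^2 ⊕ ℤ/2

Derivation:
rank_ℚ(R)=1; free=3−1=2
SNF(R) diag = [2] → torsion [2]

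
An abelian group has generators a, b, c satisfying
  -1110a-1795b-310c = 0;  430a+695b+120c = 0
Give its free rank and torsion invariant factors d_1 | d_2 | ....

rank_ℚ(R)=2; free=3−2=1
SNF(R) diag = [5, 10] → torsion [5, 10]

Answer: M ≅ ℤ^1 ⊕ ℤ/5 ⊕ ℤ/10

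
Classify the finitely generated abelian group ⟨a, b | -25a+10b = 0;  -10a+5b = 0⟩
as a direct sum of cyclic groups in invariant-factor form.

Answer: M ≅ ℤ/5 ⊕ ℤ/5

Derivation:
rank_ℚ(R)=2; free=2−2=0
SNF(R) diag = [5, 5] → torsion [5, 5]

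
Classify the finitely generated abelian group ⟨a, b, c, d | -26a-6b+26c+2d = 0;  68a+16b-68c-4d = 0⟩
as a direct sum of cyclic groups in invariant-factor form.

Answer: M ≅ ℤ^2 ⊕ ℤ/2 ⊕ ℤ/4

Derivation:
rank_ℚ(R)=2; free=4−2=2
SNF(R) diag = [2, 4] → torsion [2, 4]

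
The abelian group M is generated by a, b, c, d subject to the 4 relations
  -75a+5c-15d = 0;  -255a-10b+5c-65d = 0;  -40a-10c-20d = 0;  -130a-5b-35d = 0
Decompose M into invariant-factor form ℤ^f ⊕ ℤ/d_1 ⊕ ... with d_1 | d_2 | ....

Answer: M ≅ ℤ/5 ⊕ ℤ/5 ⊕ ℤ/10 ⊕ ℤ/20

Derivation:
rank_ℚ(R)=4; free=4−4=0
SNF(R) diag = [5, 5, 10, 20] → torsion [5, 5, 10, 20]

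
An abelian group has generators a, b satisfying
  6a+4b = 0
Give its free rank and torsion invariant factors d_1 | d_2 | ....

rank_ℚ(R)=1; free=2−1=1
SNF(R) diag = [2] → torsion [2]

Answer: M ≅ ℤ^1 ⊕ ℤ/2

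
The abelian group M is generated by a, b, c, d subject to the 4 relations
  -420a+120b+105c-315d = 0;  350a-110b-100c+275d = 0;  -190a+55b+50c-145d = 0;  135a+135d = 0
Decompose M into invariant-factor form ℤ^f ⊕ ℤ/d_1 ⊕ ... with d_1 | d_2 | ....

rank_ℚ(R)=4; free=4−4=0
SNF(R) diag = [5, 15, 45, 135] → torsion [5, 15, 45, 135]

Answer: M ≅ ℤ/5 ⊕ ℤ/15 ⊕ ℤ/45 ⊕ ℤ/135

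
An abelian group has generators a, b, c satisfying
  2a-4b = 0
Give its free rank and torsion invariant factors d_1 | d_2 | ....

Answer: M ≅ ℤ^2 ⊕ ℤ/2

Derivation:
rank_ℚ(R)=1; free=3−1=2
SNF(R) diag = [2] → torsion [2]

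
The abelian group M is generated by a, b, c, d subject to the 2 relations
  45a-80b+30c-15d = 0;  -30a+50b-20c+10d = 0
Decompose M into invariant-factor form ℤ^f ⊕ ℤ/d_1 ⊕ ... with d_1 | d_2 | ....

Answer: M ≅ ℤ^2 ⊕ ℤ/5 ⊕ ℤ/10

Derivation:
rank_ℚ(R)=2; free=4−2=2
SNF(R) diag = [5, 10] → torsion [5, 10]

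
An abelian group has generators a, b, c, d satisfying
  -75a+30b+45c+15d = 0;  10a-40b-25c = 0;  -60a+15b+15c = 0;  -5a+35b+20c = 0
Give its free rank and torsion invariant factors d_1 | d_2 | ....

Answer: M ≅ ℤ/5 ⊕ ℤ/15 ⊕ ℤ/15 ⊕ ℤ/45

Derivation:
rank_ℚ(R)=4; free=4−4=0
SNF(R) diag = [5, 15, 15, 45] → torsion [5, 15, 15, 45]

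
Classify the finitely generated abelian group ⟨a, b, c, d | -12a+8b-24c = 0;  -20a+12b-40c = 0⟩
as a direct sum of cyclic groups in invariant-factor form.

Answer: M ≅ ℤ^2 ⊕ ℤ/4 ⊕ ℤ/4

Derivation:
rank_ℚ(R)=2; free=4−2=2
SNF(R) diag = [4, 4] → torsion [4, 4]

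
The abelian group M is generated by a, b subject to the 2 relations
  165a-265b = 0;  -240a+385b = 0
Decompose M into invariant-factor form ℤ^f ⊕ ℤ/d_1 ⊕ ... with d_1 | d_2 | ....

Answer: M ≅ ℤ/5 ⊕ ℤ/15

Derivation:
rank_ℚ(R)=2; free=2−2=0
SNF(R) diag = [5, 15] → torsion [5, 15]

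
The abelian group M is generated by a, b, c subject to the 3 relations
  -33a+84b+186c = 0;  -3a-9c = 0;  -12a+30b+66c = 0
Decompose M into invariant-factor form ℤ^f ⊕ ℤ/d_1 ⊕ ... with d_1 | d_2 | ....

rank_ℚ(R)=3; free=3−3=0
SNF(R) diag = [3, 3, 6] → torsion [3, 3, 6]

Answer: M ≅ ℤ/3 ⊕ ℤ/3 ⊕ ℤ/6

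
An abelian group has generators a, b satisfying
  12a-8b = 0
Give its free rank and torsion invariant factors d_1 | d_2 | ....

rank_ℚ(R)=1; free=2−1=1
SNF(R) diag = [4] → torsion [4]

Answer: M ≅ ℤ^1 ⊕ ℤ/4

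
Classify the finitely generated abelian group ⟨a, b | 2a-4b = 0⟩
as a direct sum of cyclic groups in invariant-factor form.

Answer: M ≅ ℤ^1 ⊕ ℤ/2

Derivation:
rank_ℚ(R)=1; free=2−1=1
SNF(R) diag = [2] → torsion [2]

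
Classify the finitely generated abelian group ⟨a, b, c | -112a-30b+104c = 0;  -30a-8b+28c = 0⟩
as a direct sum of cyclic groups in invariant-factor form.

Answer: M ≅ ℤ^1 ⊕ ℤ/2 ⊕ ℤ/2

Derivation:
rank_ℚ(R)=2; free=3−2=1
SNF(R) diag = [2, 2] → torsion [2, 2]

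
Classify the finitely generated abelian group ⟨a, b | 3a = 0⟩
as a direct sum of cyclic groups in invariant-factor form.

Answer: M ≅ ℤ^1 ⊕ ℤ/3

Derivation:
rank_ℚ(R)=1; free=2−1=1
SNF(R) diag = [3] → torsion [3]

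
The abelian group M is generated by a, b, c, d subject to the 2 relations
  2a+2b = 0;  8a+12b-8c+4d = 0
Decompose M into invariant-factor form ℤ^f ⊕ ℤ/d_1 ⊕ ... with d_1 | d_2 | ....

rank_ℚ(R)=2; free=4−2=2
SNF(R) diag = [2, 4] → torsion [2, 4]

Answer: M ≅ ℤ^2 ⊕ ℤ/2 ⊕ ℤ/4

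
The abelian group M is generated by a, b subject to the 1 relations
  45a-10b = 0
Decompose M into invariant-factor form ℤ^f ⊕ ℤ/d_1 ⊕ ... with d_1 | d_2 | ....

Answer: M ≅ ℤ^1 ⊕ ℤ/5

Derivation:
rank_ℚ(R)=1; free=2−1=1
SNF(R) diag = [5] → torsion [5]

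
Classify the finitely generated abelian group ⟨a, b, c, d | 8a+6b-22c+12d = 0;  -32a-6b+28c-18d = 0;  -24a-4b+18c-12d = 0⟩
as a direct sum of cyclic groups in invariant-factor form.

Answer: M ≅ ℤ^1 ⊕ ℤ/2 ⊕ ℤ/2 ⊕ ℤ/6

Derivation:
rank_ℚ(R)=3; free=4−3=1
SNF(R) diag = [2, 2, 6] → torsion [2, 2, 6]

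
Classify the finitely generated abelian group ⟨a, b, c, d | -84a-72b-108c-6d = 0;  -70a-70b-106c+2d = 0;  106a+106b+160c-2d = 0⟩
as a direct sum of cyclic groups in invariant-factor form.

Answer: M ≅ ℤ^1 ⊕ ℤ/2 ⊕ ℤ/6 ⊕ ℤ/18

Derivation:
rank_ℚ(R)=3; free=4−3=1
SNF(R) diag = [2, 6, 18] → torsion [2, 6, 18]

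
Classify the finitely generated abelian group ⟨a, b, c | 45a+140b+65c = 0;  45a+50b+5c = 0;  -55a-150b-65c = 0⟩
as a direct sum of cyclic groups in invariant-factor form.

rank_ℚ(R)=3; free=3−3=0
SNF(R) diag = [5, 10, 30] → torsion [5, 10, 30]

Answer: M ≅ ℤ/5 ⊕ ℤ/10 ⊕ ℤ/30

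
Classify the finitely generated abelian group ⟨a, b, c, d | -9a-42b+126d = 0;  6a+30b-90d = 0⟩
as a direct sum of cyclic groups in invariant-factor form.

Answer: M ≅ ℤ^2 ⊕ ℤ/3 ⊕ ℤ/6

Derivation:
rank_ℚ(R)=2; free=4−2=2
SNF(R) diag = [3, 6] → torsion [3, 6]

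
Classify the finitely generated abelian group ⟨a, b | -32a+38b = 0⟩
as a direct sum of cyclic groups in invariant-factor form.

rank_ℚ(R)=1; free=2−1=1
SNF(R) diag = [2] → torsion [2]

Answer: M ≅ ℤ^1 ⊕ ℤ/2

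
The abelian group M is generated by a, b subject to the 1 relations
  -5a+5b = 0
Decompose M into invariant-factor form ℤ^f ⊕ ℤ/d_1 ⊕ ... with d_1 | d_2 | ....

rank_ℚ(R)=1; free=2−1=1
SNF(R) diag = [5] → torsion [5]

Answer: M ≅ ℤ^1 ⊕ ℤ/5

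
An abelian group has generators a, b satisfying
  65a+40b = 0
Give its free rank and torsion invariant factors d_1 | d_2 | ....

Answer: M ≅ ℤ^1 ⊕ ℤ/5

Derivation:
rank_ℚ(R)=1; free=2−1=1
SNF(R) diag = [5] → torsion [5]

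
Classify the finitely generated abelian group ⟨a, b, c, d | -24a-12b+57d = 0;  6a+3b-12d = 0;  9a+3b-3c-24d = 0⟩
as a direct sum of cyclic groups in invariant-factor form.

rank_ℚ(R)=3; free=4−3=1
SNF(R) diag = [3, 3, 9] → torsion [3, 3, 9]

Answer: M ≅ ℤ^1 ⊕ ℤ/3 ⊕ ℤ/3 ⊕ ℤ/9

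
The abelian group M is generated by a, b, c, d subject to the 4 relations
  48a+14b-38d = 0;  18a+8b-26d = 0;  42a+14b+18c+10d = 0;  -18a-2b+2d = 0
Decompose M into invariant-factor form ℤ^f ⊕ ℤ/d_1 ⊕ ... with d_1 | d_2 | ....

Answer: M ≅ ℤ/2 ⊕ ℤ/6 ⊕ ℤ/18 ⊕ ℤ/18

Derivation:
rank_ℚ(R)=4; free=4−4=0
SNF(R) diag = [2, 6, 18, 18] → torsion [2, 6, 18, 18]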